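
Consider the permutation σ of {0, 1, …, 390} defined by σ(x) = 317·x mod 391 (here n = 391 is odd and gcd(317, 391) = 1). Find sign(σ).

Trace 13: π^k(13) = [13, 211, 26, 31, 52, 62, 104] for k=0..6.
The orbit structure of x ↦ 317x mod 391: 6 orbits of sizes [176, 176, 16, 11, 11, 1].
391 − 6 = 385 transpositions; sign(π) = (−1)^385 = -1.

-1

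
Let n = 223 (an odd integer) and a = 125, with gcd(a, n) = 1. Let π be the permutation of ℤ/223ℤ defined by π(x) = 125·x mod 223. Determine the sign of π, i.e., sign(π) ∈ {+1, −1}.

Orbit of 54 under x↦125x: [54, 60, 141, 8, 108, 120, 59]… (length divides ord_223(125)).
π_125 has 4 disjoint cycles with lengths [74, 74, 74, 1] on {0,…,222}.
4 cycles on 223: each ℓ→(−1)^(ℓ−1), product (−1)^219 = -1.
Via Zolotarev, sign(π_{125}) = (125|223) = -1.

-1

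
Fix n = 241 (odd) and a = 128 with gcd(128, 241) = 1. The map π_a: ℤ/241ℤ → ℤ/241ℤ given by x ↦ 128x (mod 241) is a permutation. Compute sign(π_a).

+1

Trace 181: π^k(181) = [181, 32, 240, 113, 4, 30, 225] for k=0..6.
11 cycles of lengths [24, 24, 24, 24, 24, 24, 24, 24, 24, 24, 1].
With 11 cycles on 241 points, sign = (−1)^{241−11} = +1.
(128|241)_J = +1 (Zolotarev's lemma cross-check).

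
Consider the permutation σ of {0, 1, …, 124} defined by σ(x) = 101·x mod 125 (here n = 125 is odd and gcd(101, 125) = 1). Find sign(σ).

+1

Trace 1: π^k(1) = [1, 101, 76, 51, 26] for k=0..4.
π_101 has 45 disjoint cycles with lengths [5, 5, 5, 5, 5, 5, 5, 5, 5, 5, 5, 5, 5, 5, 5, 5, 5, 5, 5, 5, 1, 1, 1, 1, 1, 1, 1, 1, 1, 1, 1, 1, 1, 1, 1, 1, 1, 1, 1, 1, 1, 1, 1, 1, 1] on {0,…,124}.
45 cycles on 125: each ℓ→(−1)^(ℓ−1), product (−1)^80 = +1.
Check: (101/125) = +1 by Zolotarev.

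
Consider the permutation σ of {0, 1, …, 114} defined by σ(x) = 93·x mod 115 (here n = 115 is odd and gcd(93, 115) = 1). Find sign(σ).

Start at x=1: 1 → 93 → 24 → 47 → 1 (one orbit).
π_93 has 46 disjoint cycles with lengths [4, 4, 4, 4, 4, 4, 4, 4, 4, 4, 4, 4, 4, 4, 4, 4, 4, 4, 4, 4, 4, 4, 4, 1, 1, 1, 1, 1, 1, 1, 1, 1, 1, 1, 1, 1, 1, 1, 1, 1, 1, 1, 1, 1, 1, 1] on {0,…,114}.
46 cycles on 115: each ℓ→(−1)^(ℓ−1), product (−1)^69 = -1.

-1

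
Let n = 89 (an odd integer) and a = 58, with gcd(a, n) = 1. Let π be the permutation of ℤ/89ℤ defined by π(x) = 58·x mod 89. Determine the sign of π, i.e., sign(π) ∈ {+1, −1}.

Start at x=34: 34 → 14 → 11 → 15 → 69 → 86 → 4 → … (one orbit).
Cycle lengths of π_58 on ℤ/89ℤ: [88, 1]; 2 cycles in total.
sign(π) = (−1)^{n − #cycles} = (−1)^{89−2} = (−1)^87 = -1.

-1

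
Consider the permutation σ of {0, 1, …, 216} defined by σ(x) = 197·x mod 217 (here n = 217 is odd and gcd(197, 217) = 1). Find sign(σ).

Start at x=106: 106 → 50 → 85 → 36 → 148 → 78 → 176 → … (one orbit).
Decompose π into cycles: lengths [30, 30, 30, 30, 30, 30, 30, 1, 1, 1, 1, 1, 1, 1] (14 cycles, including the fixed point 0).
217 − 14 = 203 transpositions; sign(π) = (−1)^203 = -1.
(197|217)_J = -1 (Zolotarev's lemma cross-check).

-1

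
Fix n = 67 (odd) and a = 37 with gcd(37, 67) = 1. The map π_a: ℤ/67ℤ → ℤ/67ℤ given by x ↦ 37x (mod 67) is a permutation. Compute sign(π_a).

Start at x=29: 29 → 1 → 37 → 29 (one orbit).
Cycle lengths of π_37 on ℤ/67ℤ: [3, 3, 3, 3, 3, 3, 3, 3, 3, 3, 3, 3, 3, 3, 3, 3, 3, 3, 3, 3, 3, 3, 1]; 23 cycles in total.
Σ(ℓ_i−1) = 67−23 = 44; sign = (−1)^44 = +1.
Zolotarev: (37|67) = +1, matching the cycle-count sign.

+1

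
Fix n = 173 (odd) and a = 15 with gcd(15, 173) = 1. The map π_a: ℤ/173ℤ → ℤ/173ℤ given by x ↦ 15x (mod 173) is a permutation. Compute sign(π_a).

Start at x=22: 22 → 157 → 106 → 33 → 149 → 159 → 136 → … (one orbit).
π_15 has 3 disjoint cycles with lengths [86, 86, 1] on {0,…,172}.
3 cycles on 173: each ℓ→(−1)^(ℓ−1), product (−1)^170 = +1.

+1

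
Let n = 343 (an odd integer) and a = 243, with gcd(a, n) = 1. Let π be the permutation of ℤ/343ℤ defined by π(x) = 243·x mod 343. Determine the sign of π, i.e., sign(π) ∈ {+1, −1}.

-1

Orbit of 246 under x↦243x: [246, 96, 4, 286, 212, 66, 260]… (length divides ord_343(243)).
Cycle lengths of π_243 on ℤ/343ℤ: [294, 42, 6, 1]; 4 cycles in total.
Σ(ℓ_i−1) = 343−4 = 339; sign = (−1)^339 = -1.
Via Zolotarev, sign(π_{243}) = (243|343) = -1.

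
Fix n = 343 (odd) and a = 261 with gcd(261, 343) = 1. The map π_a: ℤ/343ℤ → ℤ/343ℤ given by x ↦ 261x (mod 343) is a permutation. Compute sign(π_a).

+1

Start at x=2: 2 → 179 → 71 → 9 → 291 → 148 → 212 → … (one orbit).
Decompose π into cycles: lengths [147, 147, 21, 21, 3, 3, 1] (7 cycles, including the fixed point 0).
n − c = 343 − 7 = 336; sign = (−1)^336 = +1.
Zolotarev: (261|343) = +1, matching the cycle-count sign.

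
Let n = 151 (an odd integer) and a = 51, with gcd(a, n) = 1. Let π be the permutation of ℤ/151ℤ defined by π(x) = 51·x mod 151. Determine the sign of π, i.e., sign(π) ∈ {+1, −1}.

-1

Trace 105: π^k(105) = [105, 70, 97, 115, 127, 135, 90] for k=0..6.
Decompose π into cycles: lengths [150, 1] (2 cycles, including the fixed point 0).
Σ(ℓ_i−1) = 151−2 = 149; sign = (−1)^149 = -1.
The Jacobi symbol (51|151) = -1 (Zolotarev) agrees.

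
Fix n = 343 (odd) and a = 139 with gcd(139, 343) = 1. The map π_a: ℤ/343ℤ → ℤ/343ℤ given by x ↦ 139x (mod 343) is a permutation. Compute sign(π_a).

-1

Trace 78: π^k(78) = [78, 209, 239, 293, 253, 181, 120] for k=0..6.
The orbit structure of x ↦ 139x mod 343: 10 orbits of sizes [98, 98, 98, 14, 14, 14, 2, 2, 2, 1].
sign(π) = (−1)^{n − #cycles} = (−1)^{343−10} = (−1)^333 = -1.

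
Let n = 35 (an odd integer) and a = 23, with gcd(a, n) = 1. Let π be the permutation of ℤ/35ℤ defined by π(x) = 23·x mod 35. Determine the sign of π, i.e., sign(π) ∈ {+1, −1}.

-1

Trace 4: π^k(4) = [4, 22, 16, 18, 29, 2, 11] for k=0..6.
Cycle lengths of π_23 on ℤ/35ℤ: [12, 12, 4, 3, 3, 1]; 6 cycles in total.
35 − 6 = 29 transpositions; sign(π) = (−1)^29 = -1.
Via Zolotarev, sign(π_{23}) = (23|35) = -1.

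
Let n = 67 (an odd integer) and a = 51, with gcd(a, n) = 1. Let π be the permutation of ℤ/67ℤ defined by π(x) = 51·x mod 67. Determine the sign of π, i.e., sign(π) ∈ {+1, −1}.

Trace 29: π^k(29) = [29, 5, 54, 7, 22, 50, 4] for k=0..6.
Decompose π into cycles: lengths [66, 1] (2 cycles, including the fixed point 0).
Σ(ℓ_i−1) = 67−2 = 65; sign = (−1)^65 = -1.

-1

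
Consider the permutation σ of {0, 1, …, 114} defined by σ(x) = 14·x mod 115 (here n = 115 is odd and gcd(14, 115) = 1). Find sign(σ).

Trace 89: π^k(89) = [89, 96, 79, 71, 74, 1, 14] for k=0..6.
Cycle type of π: 22×5 + 2×2 + 1; total 8 cycles.
n − c = 115 − 8 = 107; sign = (−1)^107 = -1.
Via Zolotarev, sign(π_{14}) = (14|115) = -1.

-1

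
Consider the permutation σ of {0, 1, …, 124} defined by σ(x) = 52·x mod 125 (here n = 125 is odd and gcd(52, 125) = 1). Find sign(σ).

Trace 91: π^k(91) = [91, 107, 64, 78, 56, 37, 49] for k=0..6.
Decompose π into cycles: lengths [100, 20, 4, 1] (4 cycles, including the fixed point 0).
4 cycles on 125: each ℓ→(−1)^(ℓ−1), product (−1)^121 = -1.
Zolotarev: (52|125) = -1, matching the cycle-count sign.

-1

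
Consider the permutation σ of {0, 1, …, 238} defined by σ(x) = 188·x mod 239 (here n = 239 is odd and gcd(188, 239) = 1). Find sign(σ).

-1

Orbit of 111 under x↦188x: [111, 75, 238, 51, 28, 6, 172]… (length divides ord_239(188)).
Cycle type of π: 34×7 + 1; total 8 cycles.
n − c = 239 − 8 = 231; sign = (−1)^231 = -1.
(188|239)_J = -1 (Zolotarev's lemma cross-check).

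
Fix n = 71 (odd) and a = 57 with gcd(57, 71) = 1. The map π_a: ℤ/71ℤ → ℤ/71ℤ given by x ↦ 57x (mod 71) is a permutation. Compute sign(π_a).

+1

Orbit of 1 under x↦57x: [1, 57, 54, 25, 5]… (length divides ord_71(57)).
The orbit structure of x ↦ 57x mod 71: 15 orbits of sizes [5, 5, 5, 5, 5, 5, 5, 5, 5, 5, 5, 5, 5, 5, 1].
71 − 15 = 56 transpositions; sign(π) = (−1)^56 = +1.
The Jacobi symbol (57|71) = +1 (Zolotarev) agrees.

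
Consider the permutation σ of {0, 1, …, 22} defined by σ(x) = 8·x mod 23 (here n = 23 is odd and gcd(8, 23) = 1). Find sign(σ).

+1

Orbit of 16 under x↦8x: [16, 13, 12, 4, 9, 3, 1]… (length divides ord_23(8)).
Cycle lengths of π_8 on ℤ/23ℤ: [11, 11, 1]; 3 cycles in total.
Σ(ℓ_i−1) = 23−3 = 20; sign = (−1)^20 = +1.
The Jacobi symbol (8|23) = +1 (Zolotarev) agrees.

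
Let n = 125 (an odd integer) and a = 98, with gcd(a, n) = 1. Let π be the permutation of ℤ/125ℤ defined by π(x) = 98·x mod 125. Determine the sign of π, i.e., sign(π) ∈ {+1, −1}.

-1

Start at x=64: 64 → 22 → 31 → 38 → 99 → 77 → 46 → … (one orbit).
Cycle lengths of π_98 on ℤ/125ℤ: [100, 20, 4, 1]; 4 cycles in total.
125 − 4 = 121 transpositions; sign(π) = (−1)^121 = -1.
Check: (98/125) = -1 by Zolotarev.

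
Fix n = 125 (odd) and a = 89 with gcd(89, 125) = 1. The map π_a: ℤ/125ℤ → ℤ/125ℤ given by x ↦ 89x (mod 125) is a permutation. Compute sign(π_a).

+1

Start at x=16: 16 → 49 → 111 → 4 → 106 → 59 → 1 → … (one orbit).
Cycle type of π: 50×2 + 10×2 + 2×2 + 1; total 7 cycles.
With 7 cycles on 125 points, sign = (−1)^{125−7} = +1.
Via Zolotarev, sign(π_{89}) = (89|125) = +1.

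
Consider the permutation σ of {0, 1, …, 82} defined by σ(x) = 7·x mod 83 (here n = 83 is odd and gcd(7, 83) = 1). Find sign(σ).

Start at x=44: 44 → 59 → 81 → 69 → 68 → 61 → 12 → … (one orbit).
Decompose π into cycles: lengths [41, 41, 1] (3 cycles, including the fixed point 0).
With 3 cycles on 83 points, sign = (−1)^{83−3} = +1.

+1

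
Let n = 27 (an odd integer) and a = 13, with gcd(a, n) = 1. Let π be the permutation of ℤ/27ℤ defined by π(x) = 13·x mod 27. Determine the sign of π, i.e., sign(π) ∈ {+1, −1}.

+1

Trace 25: π^k(25) = [25, 1, 13, 7, 10, 22, 16] for k=0..6.
Decompose π into cycles: lengths [9, 9, 3, 3, 1, 1, 1] (7 cycles, including the fixed point 0).
7 cycles on 27: each ℓ→(−1)^(ℓ−1), product (−1)^20 = +1.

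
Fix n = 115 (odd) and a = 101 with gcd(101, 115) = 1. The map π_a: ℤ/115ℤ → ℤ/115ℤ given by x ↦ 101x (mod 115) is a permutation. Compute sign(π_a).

Orbit of 36 under x↦101x: [36, 71, 41, 1, 101, 81, 16]… (length divides ord_115(101)).
Cycle lengths of π_101 on ℤ/115ℤ: [11, 11, 11, 11, 11, 11, 11, 11, 11, 11, 1, 1, 1, 1, 1]; 15 cycles in total.
115 − 15 = 100 transpositions; sign(π) = (−1)^100 = +1.
Zolotarev: (101|115) = +1, matching the cycle-count sign.

+1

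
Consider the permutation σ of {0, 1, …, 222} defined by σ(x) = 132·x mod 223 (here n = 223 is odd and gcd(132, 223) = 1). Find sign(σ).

Orbit of 196 under x↦132x: [196, 4, 82, 120, 7, 32, 210]… (length divides ord_223(132)).
π_132 has 7 disjoint cycles with lengths [37, 37, 37, 37, 37, 37, 1] on {0,…,222}.
sign(π) = (−1)^{n − #cycles} = (−1)^{223−7} = (−1)^216 = +1.
Check: (132/223) = +1 by Zolotarev.

+1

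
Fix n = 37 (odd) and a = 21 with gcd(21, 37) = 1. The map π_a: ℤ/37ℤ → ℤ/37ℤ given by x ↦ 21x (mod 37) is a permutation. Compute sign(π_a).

Start at x=33: 33 → 27 → 12 → 30 → 1 → 21 → 34 → … (one orbit).
π_21 has 3 disjoint cycles with lengths [18, 18, 1] on {0,…,36}.
n − c = 37 − 3 = 34; sign = (−1)^34 = +1.
Zolotarev: (21|37) = +1, matching the cycle-count sign.

+1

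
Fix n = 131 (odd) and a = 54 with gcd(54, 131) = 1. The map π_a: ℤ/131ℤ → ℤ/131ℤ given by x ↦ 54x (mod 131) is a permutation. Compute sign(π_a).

-1

Trace 60: π^k(60) = [60, 96, 75, 120, 61, 19, 109] for k=0..6.
Cycle type of π: 130 + 1; total 2 cycles.
131 − 2 = 129 transpositions; sign(π) = (−1)^129 = -1.
Via Zolotarev, sign(π_{54}) = (54|131) = -1.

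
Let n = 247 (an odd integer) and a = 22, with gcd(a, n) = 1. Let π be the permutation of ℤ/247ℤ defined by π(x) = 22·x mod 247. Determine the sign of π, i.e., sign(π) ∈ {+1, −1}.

Start at x=235: 235 → 230 → 120 → 170 → 35 → 29 → 144 → … (one orbit).
Cycle lengths of π_22 on ℤ/247ℤ: [18, 18, 18, 18, 18, 18, 18, 18, 18, 18, 18, 18, 18, 3, 3, 3, 3, 1]; 18 cycles in total.
sign(π) = (−1)^{n − #cycles} = (−1)^{247−18} = (−1)^229 = -1.

-1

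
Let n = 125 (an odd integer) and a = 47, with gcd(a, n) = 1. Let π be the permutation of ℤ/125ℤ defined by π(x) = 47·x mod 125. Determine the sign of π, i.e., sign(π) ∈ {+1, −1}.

Orbit of 117 under x↦47x: [117, 124, 78, 41, 52, 69, 118]… (length divides ord_125(47)).
Cycle type of π: 100 + 20 + 4 + 1; total 4 cycles.
With 4 cycles on 125 points, sign = (−1)^{125−4} = -1.
Via Zolotarev, sign(π_{47}) = (47|125) = -1.

-1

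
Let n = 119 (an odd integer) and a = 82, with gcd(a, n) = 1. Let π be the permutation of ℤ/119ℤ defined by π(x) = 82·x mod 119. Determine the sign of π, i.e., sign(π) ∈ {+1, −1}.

+1

Start at x=5: 5 → 53 → 62 → 86 → 31 → 43 → 75 → … (one orbit).
5 cycles of lengths [48, 48, 16, 6, 1].
119 − 5 = 114 transpositions; sign(π) = (−1)^114 = +1.
Zolotarev: (82|119) = +1, matching the cycle-count sign.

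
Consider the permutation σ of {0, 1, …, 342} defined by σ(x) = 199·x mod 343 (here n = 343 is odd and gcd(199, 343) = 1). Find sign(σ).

-1

Orbit of 138 under x↦199x: [138, 22, 262, 2, 55, 312, 5]… (length divides ord_343(199)).
4 cycles of lengths [294, 42, 6, 1].
sign(π) = (−1)^{n − #cycles} = (−1)^{343−4} = (−1)^339 = -1.
(199|343)_J = -1 (Zolotarev's lemma cross-check).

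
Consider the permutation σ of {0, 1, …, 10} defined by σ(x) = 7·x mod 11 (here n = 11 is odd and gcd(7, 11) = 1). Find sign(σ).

Trace 10: π^k(10) = [10, 4, 6, 9, 8, 1, 7] for k=0..6.
π_7 has 2 disjoint cycles with lengths [10, 1] on {0,…,10}.
2 cycles on 11: each ℓ→(−1)^(ℓ−1), product (−1)^9 = -1.

-1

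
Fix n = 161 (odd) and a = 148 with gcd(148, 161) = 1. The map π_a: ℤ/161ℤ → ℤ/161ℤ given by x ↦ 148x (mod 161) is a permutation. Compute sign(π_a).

Orbit of 50 under x↦148x: [50, 155, 78, 113, 141, 99, 1]… (length divides ord_161(148)).
The orbit structure of x ↦ 148x mod 161: 14 orbits of sizes [22, 22, 22, 22, 22, 22, 22, 1, 1, 1, 1, 1, 1, 1].
n − c = 161 − 14 = 147; sign = (−1)^147 = -1.
Check: (148/161) = -1 by Zolotarev.

-1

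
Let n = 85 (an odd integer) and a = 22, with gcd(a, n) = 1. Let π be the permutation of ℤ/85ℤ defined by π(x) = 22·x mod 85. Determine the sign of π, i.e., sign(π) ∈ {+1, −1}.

Trace 19: π^k(19) = [19, 78, 16, 12, 9, 28, 21] for k=0..6.
Cycle type of π: 16×5 + 4 + 1; total 7 cycles.
85 − 7 = 78 transpositions; sign(π) = (−1)^78 = +1.
Via Zolotarev, sign(π_{22}) = (22|85) = +1.

+1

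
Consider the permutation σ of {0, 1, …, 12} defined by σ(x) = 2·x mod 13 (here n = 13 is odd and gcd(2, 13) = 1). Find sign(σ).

Start at x=1: 1 → 2 → 4 → 8 → 3 → 6 → 12 → … (one orbit).
Cycle type of π: 12 + 1; total 2 cycles.
n − c = 13 − 2 = 11; sign = (−1)^11 = -1.

-1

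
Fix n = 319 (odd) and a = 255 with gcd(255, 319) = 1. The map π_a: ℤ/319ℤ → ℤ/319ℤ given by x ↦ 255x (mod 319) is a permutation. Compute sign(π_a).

-1

Start at x=228: 228 → 82 → 175 → 284 → 7 → 190 → 281 → … (one orbit).
10 cycles of lengths [70, 70, 70, 70, 10, 7, 7, 7, 7, 1].
Σ(ℓ_i−1) = 319−10 = 309; sign = (−1)^309 = -1.
The Jacobi symbol (255|319) = -1 (Zolotarev) agrees.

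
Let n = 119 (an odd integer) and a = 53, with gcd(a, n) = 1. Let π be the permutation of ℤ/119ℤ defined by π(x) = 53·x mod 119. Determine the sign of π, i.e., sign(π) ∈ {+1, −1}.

Orbit of 8 under x↦53x: [8, 67, 100, 64, 60, 86, 36]… (length divides ord_119(53)).
9 cycles of lengths [24, 24, 24, 24, 8, 8, 3, 3, 1].
With 9 cycles on 119 points, sign = (−1)^{119−9} = +1.
Via Zolotarev, sign(π_{53}) = (53|119) = +1.

+1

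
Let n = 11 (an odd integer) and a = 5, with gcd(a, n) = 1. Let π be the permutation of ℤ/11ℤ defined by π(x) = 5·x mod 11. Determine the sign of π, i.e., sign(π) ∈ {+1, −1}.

Trace 3: π^k(3) = [3, 4, 9, 1, 5] for k=0..4.
π_5 has 3 disjoint cycles with lengths [5, 5, 1] on {0,…,10}.
n − c = 11 − 3 = 8; sign = (−1)^8 = +1.
Check: (5/11) = +1 by Zolotarev.

+1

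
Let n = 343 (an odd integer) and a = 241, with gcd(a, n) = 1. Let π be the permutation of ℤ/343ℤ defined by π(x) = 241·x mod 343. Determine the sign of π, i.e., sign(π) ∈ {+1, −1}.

Trace 124: π^k(124) = [124, 43, 73, 100, 90, 81, 313] for k=0..6.
Cycle type of π: 294 + 42 + 6 + 1; total 4 cycles.
n − c = 343 − 4 = 339; sign = (−1)^339 = -1.

-1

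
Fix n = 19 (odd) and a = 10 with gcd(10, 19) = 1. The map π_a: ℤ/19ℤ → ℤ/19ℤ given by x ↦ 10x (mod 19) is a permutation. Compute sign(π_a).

-1

Trace 14: π^k(14) = [14, 7, 13, 16, 8, 4, 2] for k=0..6.
Cycle type of π: 18 + 1; total 2 cycles.
sign(π) = (−1)^{n − #cycles} = (−1)^{19−2} = (−1)^17 = -1.
Via Zolotarev, sign(π_{10}) = (10|19) = -1.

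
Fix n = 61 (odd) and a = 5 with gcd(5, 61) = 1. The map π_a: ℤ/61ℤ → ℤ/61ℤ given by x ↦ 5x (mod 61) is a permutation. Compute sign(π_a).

Start at x=16: 16 → 19 → 34 → 48 → 57 → 41 → 22 → … (one orbit).
3 cycles of lengths [30, 30, 1].
sign(π) = (−1)^{n − #cycles} = (−1)^{61−3} = (−1)^58 = +1.
(5|61)_J = +1 (Zolotarev's lemma cross-check).

+1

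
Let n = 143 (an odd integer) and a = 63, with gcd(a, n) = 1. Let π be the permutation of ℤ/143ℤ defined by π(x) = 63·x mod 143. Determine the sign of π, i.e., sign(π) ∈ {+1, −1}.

+1

Trace 36: π^k(36) = [36, 123, 27, 128, 56, 96, 42] for k=0..6.
The orbit structure of x ↦ 63x mod 143: 5 orbits of sizes [60, 60, 12, 10, 1].
sign(π) = (−1)^{n − #cycles} = (−1)^{143−5} = (−1)^138 = +1.
Via Zolotarev, sign(π_{63}) = (63|143) = +1.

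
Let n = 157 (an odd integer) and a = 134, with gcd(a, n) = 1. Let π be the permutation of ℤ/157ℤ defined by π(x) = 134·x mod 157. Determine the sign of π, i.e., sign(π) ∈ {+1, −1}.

-1

Trace 78: π^k(78) = [78, 90, 128, 39, 45, 64, 98] for k=0..6.
Cycle lengths of π_134 on ℤ/157ℤ: [52, 52, 52, 1]; 4 cycles in total.
With 4 cycles on 157 points, sign = (−1)^{157−4} = -1.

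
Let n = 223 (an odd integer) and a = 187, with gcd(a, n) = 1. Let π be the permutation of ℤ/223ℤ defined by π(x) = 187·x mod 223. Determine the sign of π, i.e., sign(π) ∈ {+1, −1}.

-1

Trace 103: π^k(103) = [103, 83, 134, 82, 170, 124, 219] for k=0..6.
Cycle lengths of π_187 on ℤ/223ℤ: [222, 1]; 2 cycles in total.
223 − 2 = 221 transpositions; sign(π) = (−1)^221 = -1.
Via Zolotarev, sign(π_{187}) = (187|223) = -1.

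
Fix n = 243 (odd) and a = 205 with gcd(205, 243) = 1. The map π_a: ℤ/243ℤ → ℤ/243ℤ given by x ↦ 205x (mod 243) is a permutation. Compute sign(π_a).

+1

Start at x=211: 211 → 1 → 205 → 229 → 46 → 196 → 85 → … (one orbit).
11 cycles of lengths [81, 81, 27, 27, 9, 9, 3, 3, 1, 1, 1].
243 − 11 = 232 transpositions; sign(π) = (−1)^232 = +1.
Check: (205/243) = +1 by Zolotarev.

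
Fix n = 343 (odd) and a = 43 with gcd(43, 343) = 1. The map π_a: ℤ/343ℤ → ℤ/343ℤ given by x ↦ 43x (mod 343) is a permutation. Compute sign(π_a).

Trace 127: π^k(127) = [127, 316, 211, 155, 148, 190, 281] for k=0..6.
Cycle type of π: 49×6 + 7×6 + 1×7; total 19 cycles.
19 cycles on 343: each ℓ→(−1)^(ℓ−1), product (−1)^324 = +1.
(43|343)_J = +1 (Zolotarev's lemma cross-check).

+1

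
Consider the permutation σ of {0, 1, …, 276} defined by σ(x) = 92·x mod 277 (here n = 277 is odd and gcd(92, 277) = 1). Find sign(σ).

Trace 19: π^k(19) = [19, 86, 156, 225, 202, 25, 84] for k=0..6.
3 cycles of lengths [138, 138, 1].
sign(π) = (−1)^{n − #cycles} = (−1)^{277−3} = (−1)^274 = +1.
Check: (92/277) = +1 by Zolotarev.

+1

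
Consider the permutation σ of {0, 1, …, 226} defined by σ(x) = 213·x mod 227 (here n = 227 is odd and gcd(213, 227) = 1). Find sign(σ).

Trace 122: π^k(122) = [122, 108, 77, 57, 110, 49, 222] for k=0..6.
Decompose π into cycles: lengths [113, 113, 1] (3 cycles, including the fixed point 0).
Σ(ℓ_i−1) = 227−3 = 224; sign = (−1)^224 = +1.
(213|227)_J = +1 (Zolotarev's lemma cross-check).

+1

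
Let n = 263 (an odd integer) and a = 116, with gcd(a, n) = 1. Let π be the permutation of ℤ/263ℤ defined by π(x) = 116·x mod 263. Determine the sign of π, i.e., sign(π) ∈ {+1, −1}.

-1

Start at x=50: 50 → 14 → 46 → 76 → 137 → 112 → 105 → … (one orbit).
Cycle type of π: 262 + 1; total 2 cycles.
Σ(ℓ_i−1) = 263−2 = 261; sign = (−1)^261 = -1.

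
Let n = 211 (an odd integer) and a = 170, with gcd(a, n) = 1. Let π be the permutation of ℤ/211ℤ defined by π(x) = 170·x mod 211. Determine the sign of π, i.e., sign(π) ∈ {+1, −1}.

+1

Orbit of 150 under x↦170x: [150, 180, 5, 6, 176, 169, 34]… (length divides ord_211(170)).
Decompose π into cycles: lengths [105, 105, 1] (3 cycles, including the fixed point 0).
3 cycles on 211: each ℓ→(−1)^(ℓ−1), product (−1)^208 = +1.
Via Zolotarev, sign(π_{170}) = (170|211) = +1.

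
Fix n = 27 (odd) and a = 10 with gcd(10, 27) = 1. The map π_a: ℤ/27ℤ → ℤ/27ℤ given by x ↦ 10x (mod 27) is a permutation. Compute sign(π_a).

Start at x=1: 1 → 10 → 19 → 1 (one orbit).
Cycle type of π: 3×6 + 1×9; total 15 cycles.
n − c = 27 − 15 = 12; sign = (−1)^12 = +1.

+1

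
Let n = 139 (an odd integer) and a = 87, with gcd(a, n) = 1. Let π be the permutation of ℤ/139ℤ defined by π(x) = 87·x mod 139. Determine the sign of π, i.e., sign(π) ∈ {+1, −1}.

Trace 91: π^k(91) = [91, 133, 34, 39, 57, 94, 116] for k=0..6.
Cycle lengths of π_87 on ℤ/139ℤ: [46, 46, 46, 1]; 4 cycles in total.
n − c = 139 − 4 = 135; sign = (−1)^135 = -1.

-1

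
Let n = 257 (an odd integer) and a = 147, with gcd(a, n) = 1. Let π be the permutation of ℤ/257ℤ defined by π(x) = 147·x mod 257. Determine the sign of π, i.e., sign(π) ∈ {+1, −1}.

Trace 175: π^k(175) = [175, 25, 77, 11, 75, 231, 33] for k=0..6.
π_147 has 2 disjoint cycles with lengths [256, 1] on {0,…,256}.
With 2 cycles on 257 points, sign = (−1)^{257−2} = -1.
Zolotarev: (147|257) = -1, matching the cycle-count sign.

-1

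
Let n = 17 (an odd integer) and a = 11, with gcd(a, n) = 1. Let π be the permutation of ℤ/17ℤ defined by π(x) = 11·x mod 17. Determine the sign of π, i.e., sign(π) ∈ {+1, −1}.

-1

Trace 3: π^k(3) = [3, 16, 6, 15, 12, 13, 7] for k=0..6.
Decompose π into cycles: lengths [16, 1] (2 cycles, including the fixed point 0).
17 − 2 = 15 transpositions; sign(π) = (−1)^15 = -1.
(11|17)_J = -1 (Zolotarev's lemma cross-check).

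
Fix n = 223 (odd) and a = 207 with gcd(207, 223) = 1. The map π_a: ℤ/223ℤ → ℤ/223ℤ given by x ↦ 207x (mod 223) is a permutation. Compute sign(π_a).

Start at x=7: 7 → 111 → 8 → 95 → 41 → 13 → 15 → … (one orbit).
4 cycles of lengths [74, 74, 74, 1].
223 − 4 = 219 transpositions; sign(π) = (−1)^219 = -1.
Zolotarev: (207|223) = -1, matching the cycle-count sign.

-1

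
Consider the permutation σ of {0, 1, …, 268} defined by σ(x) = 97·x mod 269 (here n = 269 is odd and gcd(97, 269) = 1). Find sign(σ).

+1

Start at x=142: 142 → 55 → 224 → 208 → 1 → 97 → 263 → … (one orbit).
Decompose π into cycles: lengths [134, 134, 1] (3 cycles, including the fixed point 0).
n − c = 269 − 3 = 266; sign = (−1)^266 = +1.
Zolotarev: (97|269) = +1, matching the cycle-count sign.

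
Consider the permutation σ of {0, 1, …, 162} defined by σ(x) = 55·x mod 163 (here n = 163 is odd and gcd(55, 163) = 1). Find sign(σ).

Start at x=158: 158 → 51 → 34 → 77 → 160 → 161 → 53 → … (one orbit).
π_55 has 3 disjoint cycles with lengths [81, 81, 1] on {0,…,162}.
Σ(ℓ_i−1) = 163−3 = 160; sign = (−1)^160 = +1.
Zolotarev: (55|163) = +1, matching the cycle-count sign.

+1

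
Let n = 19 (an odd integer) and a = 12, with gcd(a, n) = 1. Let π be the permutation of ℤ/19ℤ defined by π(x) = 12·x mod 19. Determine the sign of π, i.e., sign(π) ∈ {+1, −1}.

Start at x=7: 7 → 8 → 1 → 12 → 11 → 18 → 7 (one orbit).
π_12 has 4 disjoint cycles with lengths [6, 6, 6, 1] on {0,…,18}.
Σ(ℓ_i−1) = 19−4 = 15; sign = (−1)^15 = -1.

-1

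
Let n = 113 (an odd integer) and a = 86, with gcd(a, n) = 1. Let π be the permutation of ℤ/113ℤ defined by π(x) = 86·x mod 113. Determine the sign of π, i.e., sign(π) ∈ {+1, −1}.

Start at x=18: 18 → 79 → 14 → 74 → 36 → 45 → 28 → … (one orbit).
Decompose π into cycles: lengths [112, 1] (2 cycles, including the fixed point 0).
n − c = 113 − 2 = 111; sign = (−1)^111 = -1.
The Jacobi symbol (86|113) = -1 (Zolotarev) agrees.

-1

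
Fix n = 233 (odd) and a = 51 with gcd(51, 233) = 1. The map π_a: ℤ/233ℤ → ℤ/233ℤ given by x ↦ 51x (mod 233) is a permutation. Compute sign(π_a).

Start at x=19: 19 → 37 → 23 → 8 → 175 → 71 → 126 → … (one orbit).
9 cycles of lengths [29, 29, 29, 29, 29, 29, 29, 29, 1].
n − c = 233 − 9 = 224; sign = (−1)^224 = +1.

+1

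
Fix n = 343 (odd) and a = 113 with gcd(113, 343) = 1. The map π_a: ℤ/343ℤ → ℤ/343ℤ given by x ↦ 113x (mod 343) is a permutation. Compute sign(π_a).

Trace 64: π^k(64) = [64, 29, 190, 204, 71, 134, 50] for k=0..6.
Decompose π into cycles: lengths [49, 49, 49, 49, 49, 49, 7, 7, 7, 7, 7, 7, 1, 1, 1, 1, 1, 1, 1] (19 cycles, including the fixed point 0).
Σ(ℓ_i−1) = 343−19 = 324; sign = (−1)^324 = +1.
(113|343)_J = +1 (Zolotarev's lemma cross-check).

+1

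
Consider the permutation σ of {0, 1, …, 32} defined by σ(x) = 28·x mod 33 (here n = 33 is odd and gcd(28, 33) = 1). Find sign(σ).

-1

Start at x=10: 10 → 16 → 19 → 4 → 13 → 1 → 28 → … (one orbit).
6 cycles of lengths [10, 10, 10, 1, 1, 1].
33 − 6 = 27 transpositions; sign(π) = (−1)^27 = -1.
Via Zolotarev, sign(π_{28}) = (28|33) = -1.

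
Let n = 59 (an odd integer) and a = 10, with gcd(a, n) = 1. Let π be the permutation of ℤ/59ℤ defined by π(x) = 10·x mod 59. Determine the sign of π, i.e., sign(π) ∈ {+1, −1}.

Start at x=15: 15 → 32 → 25 → 14 → 22 → 43 → 17 → … (one orbit).
2 cycles of lengths [58, 1].
59 − 2 = 57 transpositions; sign(π) = (−1)^57 = -1.
Check: (10/59) = -1 by Zolotarev.

-1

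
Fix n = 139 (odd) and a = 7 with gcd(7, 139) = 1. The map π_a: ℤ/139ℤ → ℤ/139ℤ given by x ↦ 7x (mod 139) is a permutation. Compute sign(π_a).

Orbit of 35 under x↦7x: [35, 106, 47, 51, 79, 136, 118]… (length divides ord_139(7)).
3 cycles of lengths [69, 69, 1].
3 cycles on 139: each ℓ→(−1)^(ℓ−1), product (−1)^136 = +1.

+1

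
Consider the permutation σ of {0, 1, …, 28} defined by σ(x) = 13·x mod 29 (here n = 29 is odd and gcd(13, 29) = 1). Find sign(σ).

Trace 13: π^k(13) = [13, 24, 22, 25, 6, 20, 28] for k=0..6.
π_13 has 3 disjoint cycles with lengths [14, 14, 1] on {0,…,28}.
29 − 3 = 26 transpositions; sign(π) = (−1)^26 = +1.
Zolotarev: (13|29) = +1, matching the cycle-count sign.

+1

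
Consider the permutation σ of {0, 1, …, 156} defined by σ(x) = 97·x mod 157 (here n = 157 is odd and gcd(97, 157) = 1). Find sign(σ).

-1

Start at x=77: 77 → 90 → 95 → 109 → 54 → 57 → 34 → … (one orbit).
2 cycles of lengths [156, 1].
Σ(ℓ_i−1) = 157−2 = 155; sign = (−1)^155 = -1.
(97|157)_J = -1 (Zolotarev's lemma cross-check).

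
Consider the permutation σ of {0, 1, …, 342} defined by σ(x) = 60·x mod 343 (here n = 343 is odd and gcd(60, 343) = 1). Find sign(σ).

Trace 282: π^k(282) = [282, 113, 263, 2, 120, 340, 163] for k=0..6.
7 cycles of lengths [147, 147, 21, 21, 3, 3, 1].
343 − 7 = 336 transpositions; sign(π) = (−1)^336 = +1.
Zolotarev: (60|343) = +1, matching the cycle-count sign.

+1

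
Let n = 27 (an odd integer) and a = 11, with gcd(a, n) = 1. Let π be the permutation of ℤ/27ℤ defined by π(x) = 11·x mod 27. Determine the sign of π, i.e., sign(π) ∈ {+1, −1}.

Orbit of 26 under x↦11x: [26, 16, 14, 19, 20, 4, 17]… (length divides ord_27(11)).
π_11 has 4 disjoint cycles with lengths [18, 6, 2, 1] on {0,…,26}.
n − c = 27 − 4 = 23; sign = (−1)^23 = -1.

-1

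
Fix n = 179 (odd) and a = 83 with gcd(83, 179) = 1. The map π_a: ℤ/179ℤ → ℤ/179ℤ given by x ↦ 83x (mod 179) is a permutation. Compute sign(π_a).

Orbit of 65 under x↦83x: [65, 25, 106, 27, 93, 22, 36]… (length divides ord_179(83)).
The orbit structure of x ↦ 83x mod 179: 3 orbits of sizes [89, 89, 1].
n − c = 179 − 3 = 176; sign = (−1)^176 = +1.

+1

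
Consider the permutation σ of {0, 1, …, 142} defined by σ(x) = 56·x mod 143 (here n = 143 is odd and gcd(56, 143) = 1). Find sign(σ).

+1

Start at x=1: 1 → 56 → 133 → 12 → 100 → 23 → 1 (one orbit).
The orbit structure of x ↦ 56x mod 143: 33 orbits of sizes [6, 6, 6, 6, 6, 6, 6, 6, 6, 6, 6, 6, 6, 6, 6, 6, 6, 6, 6, 6, 6, 6, 1, 1, 1, 1, 1, 1, 1, 1, 1, 1, 1].
With 33 cycles on 143 points, sign = (−1)^{143−33} = +1.
The Jacobi symbol (56|143) = +1 (Zolotarev) agrees.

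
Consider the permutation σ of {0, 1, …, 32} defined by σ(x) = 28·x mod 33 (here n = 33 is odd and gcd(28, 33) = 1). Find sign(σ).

Orbit of 31 under x↦28x: [31, 10, 16, 19, 4, 13, 1]… (length divides ord_33(28)).
Cycle lengths of π_28 on ℤ/33ℤ: [10, 10, 10, 1, 1, 1]; 6 cycles in total.
33 − 6 = 27 transpositions; sign(π) = (−1)^27 = -1.
The Jacobi symbol (28|33) = -1 (Zolotarev) agrees.

-1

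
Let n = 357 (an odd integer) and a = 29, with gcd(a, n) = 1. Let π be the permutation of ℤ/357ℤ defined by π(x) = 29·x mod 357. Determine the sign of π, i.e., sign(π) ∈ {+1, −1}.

+1

Start at x=92: 92 → 169 → 260 → 43 → 176 → 106 → 218 → … (one orbit).
Cycle lengths of π_29 on ℤ/357ℤ: [16, 16, 16, 16, 16, 16, 16, 16, 16, 16, 16, 16, 16, 16, 16, 16, 16, 16, 16, 16, 16, 2, 2, 2, 2, 2, 2, 2, 1, 1, 1, 1, 1, 1, 1]; 35 cycles in total.
Σ(ℓ_i−1) = 357−35 = 322; sign = (−1)^322 = +1.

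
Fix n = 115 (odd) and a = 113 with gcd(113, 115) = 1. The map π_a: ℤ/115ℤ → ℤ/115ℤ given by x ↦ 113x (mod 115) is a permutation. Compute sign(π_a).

Orbit of 7 under x↦113x: [7, 101, 28, 59, 112, 6, 103]… (length divides ord_115(113)).
Decompose π into cycles: lengths [44, 44, 22, 4, 1] (5 cycles, including the fixed point 0).
Σ(ℓ_i−1) = 115−5 = 110; sign = (−1)^110 = +1.

+1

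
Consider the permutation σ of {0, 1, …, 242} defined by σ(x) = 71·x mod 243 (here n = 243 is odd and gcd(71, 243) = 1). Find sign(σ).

-1

Trace 109: π^k(109) = [109, 206, 46, 107, 64, 170, 163] for k=0..6.
The orbit structure of x ↦ 71x mod 243: 14 orbits of sizes [54, 54, 54, 18, 18, 18, 6, 6, 6, 2, 2, 2, 2, 1].
n − c = 243 − 14 = 229; sign = (−1)^229 = -1.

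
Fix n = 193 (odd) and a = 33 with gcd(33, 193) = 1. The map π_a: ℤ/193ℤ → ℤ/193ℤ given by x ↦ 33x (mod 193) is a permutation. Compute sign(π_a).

-1

Orbit of 122 under x↦33x: [122, 166, 74, 126, 105, 184, 89]… (length divides ord_193(33)).
The orbit structure of x ↦ 33x mod 193: 4 orbits of sizes [64, 64, 64, 1].
Σ(ℓ_i−1) = 193−4 = 189; sign = (−1)^189 = -1.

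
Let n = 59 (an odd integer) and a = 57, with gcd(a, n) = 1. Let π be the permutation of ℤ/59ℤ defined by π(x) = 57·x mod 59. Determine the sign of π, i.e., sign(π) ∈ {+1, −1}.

+1

Trace 51: π^k(51) = [51, 16, 27, 5, 49, 20, 19] for k=0..6.
π_57 has 3 disjoint cycles with lengths [29, 29, 1] on {0,…,58}.
Σ(ℓ_i−1) = 59−3 = 56; sign = (−1)^56 = +1.
Via Zolotarev, sign(π_{57}) = (57|59) = +1.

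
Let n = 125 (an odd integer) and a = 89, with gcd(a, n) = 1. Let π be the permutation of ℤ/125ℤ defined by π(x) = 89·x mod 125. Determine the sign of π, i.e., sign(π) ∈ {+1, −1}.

Start at x=99: 99 → 61 → 54 → 56 → 109 → 76 → 14 → … (one orbit).
7 cycles of lengths [50, 50, 10, 10, 2, 2, 1].
125 − 7 = 118 transpositions; sign(π) = (−1)^118 = +1.
Check: (89/125) = +1 by Zolotarev.

+1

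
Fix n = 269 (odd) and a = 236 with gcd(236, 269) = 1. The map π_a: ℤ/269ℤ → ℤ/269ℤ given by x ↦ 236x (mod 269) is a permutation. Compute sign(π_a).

-1

Orbit of 39 under x↦236x: [39, 58, 238, 216, 135, 118, 141]… (length divides ord_269(236)).
π_236 has 2 disjoint cycles with lengths [268, 1] on {0,…,268}.
269 − 2 = 267 transpositions; sign(π) = (−1)^267 = -1.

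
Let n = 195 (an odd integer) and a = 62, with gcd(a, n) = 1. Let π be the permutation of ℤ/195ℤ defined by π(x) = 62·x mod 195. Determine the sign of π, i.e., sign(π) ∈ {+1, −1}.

Trace 173: π^k(173) = [173, 1, 62, 139, 38, 16, 17] for k=0..6.
Cycle type of π: 12×12 + 6×6 + 4×3 + 2 + 1; total 23 cycles.
195 − 23 = 172 transpositions; sign(π) = (−1)^172 = +1.
Via Zolotarev, sign(π_{62}) = (62|195) = +1.

+1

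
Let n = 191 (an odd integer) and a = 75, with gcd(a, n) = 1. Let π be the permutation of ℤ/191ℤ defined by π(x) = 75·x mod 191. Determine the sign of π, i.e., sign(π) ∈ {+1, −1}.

Orbit of 90 under x↦75x: [90, 65, 100, 51, 5, 184, 48]… (length divides ord_191(75)).
3 cycles of lengths [95, 95, 1].
3 cycles on 191: each ℓ→(−1)^(ℓ−1), product (−1)^188 = +1.

+1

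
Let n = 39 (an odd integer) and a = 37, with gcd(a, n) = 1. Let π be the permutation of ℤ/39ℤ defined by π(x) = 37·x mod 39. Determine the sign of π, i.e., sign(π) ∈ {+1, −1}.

Orbit of 34 under x↦37x: [34, 10, 19, 1, 37, 4, 31]… (length divides ord_39(37)).
The orbit structure of x ↦ 37x mod 39: 6 orbits of sizes [12, 12, 12, 1, 1, 1].
Σ(ℓ_i−1) = 39−6 = 33; sign = (−1)^33 = -1.

-1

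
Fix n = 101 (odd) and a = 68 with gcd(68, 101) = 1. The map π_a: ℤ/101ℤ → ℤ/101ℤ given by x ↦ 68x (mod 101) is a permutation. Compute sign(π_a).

Trace 97: π^k(97) = [97, 31, 88, 25, 84, 56, 71] for k=0..6.
The orbit structure of x ↦ 68x mod 101: 5 orbits of sizes [25, 25, 25, 25, 1].
101 − 5 = 96 transpositions; sign(π) = (−1)^96 = +1.
(68|101)_J = +1 (Zolotarev's lemma cross-check).

+1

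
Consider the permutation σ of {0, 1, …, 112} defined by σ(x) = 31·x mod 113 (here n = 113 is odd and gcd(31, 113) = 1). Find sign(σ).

Start at x=28: 28 → 77 → 14 → 95 → 7 → 104 → 60 → … (one orbit).
π_31 has 3 disjoint cycles with lengths [56, 56, 1] on {0,…,112}.
n − c = 113 − 3 = 110; sign = (−1)^110 = +1.
Zolotarev: (31|113) = +1, matching the cycle-count sign.

+1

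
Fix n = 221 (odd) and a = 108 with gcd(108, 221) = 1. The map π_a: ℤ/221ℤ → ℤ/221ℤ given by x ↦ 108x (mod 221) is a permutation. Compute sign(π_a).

-1

Trace 81: π^k(81) = [81, 129, 9, 88, 1, 108, 172] for k=0..6.
Cycle type of π: 48×4 + 16 + 6×2 + 1; total 8 cycles.
n − c = 221 − 8 = 213; sign = (−1)^213 = -1.
Zolotarev: (108|221) = -1, matching the cycle-count sign.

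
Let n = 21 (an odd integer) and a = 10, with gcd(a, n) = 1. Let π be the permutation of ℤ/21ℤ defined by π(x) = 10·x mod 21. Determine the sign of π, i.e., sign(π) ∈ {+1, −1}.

-1

Trace 1: π^k(1) = [1, 10, 16, 13, 4, 19] for k=0..5.
Decompose π into cycles: lengths [6, 6, 6, 1, 1, 1] (6 cycles, including the fixed point 0).
sign(π) = (−1)^{n − #cycles} = (−1)^{21−6} = (−1)^15 = -1.
Check: (10/21) = -1 by Zolotarev.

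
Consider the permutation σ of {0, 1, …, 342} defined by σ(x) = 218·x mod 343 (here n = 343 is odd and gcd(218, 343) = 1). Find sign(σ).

+1

Trace 197: π^k(197) = [197, 71, 43, 113, 281, 204, 225] for k=0..6.
Cycle lengths of π_218 on ℤ/343ℤ: [49, 49, 49, 49, 49, 49, 7, 7, 7, 7, 7, 7, 1, 1, 1, 1, 1, 1, 1]; 19 cycles in total.
sign(π) = (−1)^{n − #cycles} = (−1)^{343−19} = (−1)^324 = +1.
(218|343)_J = +1 (Zolotarev's lemma cross-check).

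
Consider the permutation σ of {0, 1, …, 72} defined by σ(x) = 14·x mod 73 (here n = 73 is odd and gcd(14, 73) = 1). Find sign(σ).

-1

Start at x=5: 5 → 70 → 31 → 69 → 17 → 19 → 47 → … (one orbit).
π_14 has 2 disjoint cycles with lengths [72, 1] on {0,…,72}.
With 2 cycles on 73 points, sign = (−1)^{73−2} = -1.
Check: (14/73) = -1 by Zolotarev.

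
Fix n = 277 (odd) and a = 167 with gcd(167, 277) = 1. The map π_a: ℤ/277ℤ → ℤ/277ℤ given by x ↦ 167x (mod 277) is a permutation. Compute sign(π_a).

-1

Trace 101: π^k(101) = [101, 247, 253, 147, 173, 83, 11] for k=0..6.
Cycle type of π: 276 + 1; total 2 cycles.
With 2 cycles on 277 points, sign = (−1)^{277−2} = -1.
Via Zolotarev, sign(π_{167}) = (167|277) = -1.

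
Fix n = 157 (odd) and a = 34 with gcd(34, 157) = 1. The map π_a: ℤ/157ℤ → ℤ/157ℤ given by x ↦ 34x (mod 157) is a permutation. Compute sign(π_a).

Orbit of 67 under x↦34x: [67, 80, 51, 7, 81, 85, 64]… (length divides ord_157(34)).
Cycle lengths of π_34 on ℤ/157ℤ: [156, 1]; 2 cycles in total.
With 2 cycles on 157 points, sign = (−1)^{157−2} = -1.

-1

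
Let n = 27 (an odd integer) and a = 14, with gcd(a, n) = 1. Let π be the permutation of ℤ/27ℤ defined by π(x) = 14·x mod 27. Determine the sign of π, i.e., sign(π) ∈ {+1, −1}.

-1

Trace 2: π^k(2) = [2, 1, 14, 7, 17, 22, 11] for k=0..6.
The orbit structure of x ↦ 14x mod 27: 4 orbits of sizes [18, 6, 2, 1].
sign(π) = (−1)^{n − #cycles} = (−1)^{27−4} = (−1)^23 = -1.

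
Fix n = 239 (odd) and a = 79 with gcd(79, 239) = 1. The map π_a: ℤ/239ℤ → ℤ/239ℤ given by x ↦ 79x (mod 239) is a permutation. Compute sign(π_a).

Trace 190: π^k(190) = [190, 192, 111, 165, 129, 153, 137] for k=0..6.
The orbit structure of x ↦ 79x mod 239: 2 orbits of sizes [238, 1].
With 2 cycles on 239 points, sign = (−1)^{239−2} = -1.
(79|239)_J = -1 (Zolotarev's lemma cross-check).

-1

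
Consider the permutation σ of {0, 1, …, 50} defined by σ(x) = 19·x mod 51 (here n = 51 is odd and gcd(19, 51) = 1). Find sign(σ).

+1

Start at x=13: 13 → 43 → 1 → 19 → 4 → 25 → 16 → … (one orbit).
The orbit structure of x ↦ 19x mod 51: 9 orbits of sizes [8, 8, 8, 8, 8, 8, 1, 1, 1].
n − c = 51 − 9 = 42; sign = (−1)^42 = +1.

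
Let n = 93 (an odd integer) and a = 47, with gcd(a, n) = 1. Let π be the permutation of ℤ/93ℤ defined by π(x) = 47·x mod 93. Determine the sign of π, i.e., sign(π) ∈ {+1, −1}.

Trace 8: π^k(8) = [8, 4, 2, 1, 47, 70, 35] for k=0..6.
π_47 has 14 disjoint cycles with lengths [10, 10, 10, 10, 10, 10, 5, 5, 5, 5, 5, 5, 2, 1] on {0,…,92}.
14 cycles on 93: each ℓ→(−1)^(ℓ−1), product (−1)^79 = -1.
(47|93)_J = -1 (Zolotarev's lemma cross-check).

-1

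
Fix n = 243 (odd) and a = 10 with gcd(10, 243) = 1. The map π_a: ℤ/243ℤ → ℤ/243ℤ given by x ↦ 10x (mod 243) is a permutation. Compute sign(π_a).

+1

Start at x=91: 91 → 181 → 109 → 118 → 208 → 136 → 145 → … (one orbit).
π_10 has 27 disjoint cycles with lengths [27, 27, 27, 27, 27, 27, 9, 9, 9, 9, 9, 9, 3, 3, 3, 3, 3, 3, 1, 1, 1, 1, 1, 1, 1, 1, 1] on {0,…,242}.
243 − 27 = 216 transpositions; sign(π) = (−1)^216 = +1.
Check: (10/243) = +1 by Zolotarev.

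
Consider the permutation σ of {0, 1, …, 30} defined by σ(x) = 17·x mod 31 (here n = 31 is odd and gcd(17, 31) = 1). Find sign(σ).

-1

Start at x=18: 18 → 27 → 25 → 22 → 2 → 3 → 20 → … (one orbit).
Decompose π into cycles: lengths [30, 1] (2 cycles, including the fixed point 0).
n − c = 31 − 2 = 29; sign = (−1)^29 = -1.
Via Zolotarev, sign(π_{17}) = (17|31) = -1.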